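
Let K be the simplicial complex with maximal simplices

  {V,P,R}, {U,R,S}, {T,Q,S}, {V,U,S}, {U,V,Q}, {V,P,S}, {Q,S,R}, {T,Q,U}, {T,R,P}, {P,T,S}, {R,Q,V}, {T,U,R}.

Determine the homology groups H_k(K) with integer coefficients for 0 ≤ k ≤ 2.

Fix the vertex order P < Q < R < S < T < U < V and write every simplex with vertices in increasing order. Then dim K = 2 and the simplices of K are:

  0-simplices (7): P, Q, R, S, T, U, V
  1-simplices (18): PR, PS, PT, PV, QR, QS, QT, QU, QV, RS, RT, RU, RV, ST, SU, SV, TU, UV
  2-simplices (12): PRT, PRV, PST, PSV, QRS, QRV, QST, QTU, QUV, RSU, RTU, SUV

Hence C_0 ≅ Z^7, C_1 ≅ Z^18, C_2 ≅ Z^12.

∂_1: C_1 → C_0 maps an edge to its endpoints' difference, ∂[p,q] = q − p.
The 7×18 boundary matrix has rank 6 and Smith normal form diag(1,1,1,1,1,1).

The boundary map ∂_2: C_2 → C_1 maps a triangle to the signed sum of its edges. For instance
  ∂QTU = TU − QU + QT,
  ∂PST = ST − PT + PS.
The 18×12 boundary matrix has rank 12 and Smith normal form diag(1,1,1,1,1,1,1,1,1,1,1,2).

From H_k ≅ ker(∂_k) / im(∂_{k+1}) we obtain:

  H_0: rank C_0 − rank ∂_1 = 7 − 6 = 1, and the invariant factors of ∂_1 are all 1, so H_0 = Z.
  H_1: rank ker ∂_1 − rank ∂_2 = (18 − 6) − 12 = 0, and ∂_2 has invariant factor 2 > 1, so H_1 = Z_2.
  H_2: rank ker ∂_2 − rank ∂_3 = (12 − 12) − 0 = 0, and there is no ∂_3, so H_2 = 0.

As a check, the Euler characteristic is 7 − 18 + 12 = 1, which agrees with 1 − 0 + 0 = 1.

H_0 = Z,  H_1 = Z_2,  H_2 = 0.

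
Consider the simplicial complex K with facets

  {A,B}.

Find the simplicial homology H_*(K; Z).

H_0 ≅ Z,  H_1 = 0.

We work with the vertex ordering A < B. The simplices of K, each written with vertices in increasing order, are:

  0-simplices (2): A, B
  1-simplices (1): AB

giving chain groups C_0 ≅ Z^2, C_1 ≅ Z^1.

The boundary map ∂_1: C_1 → C_0 maps an edge to its endpoints' difference, ∂[p,q] = q − p. For instance
  ∂AB = B − A.
This gives a 2×1 integer matrix of rank 1; reducing to Smith normal form yields diagonal entries (1).

Now H_k = ker ∂_k / im ∂_{k+1}, so:

  H_0: rank C_0 − rank ∂_1 = 2 − 1 = 1, and the invariant factors of ∂_1 are all 1, so H_0 ≅ Z.
  H_1: rank ker ∂_1 − rank ∂_2 = (1 − 1) − 0 = 0, and there is no ∂_2, so H_1 ≅ 0.

As a check, the Euler characteristic is 2 − 1 = 1, which agrees with 1 − 0 = 1.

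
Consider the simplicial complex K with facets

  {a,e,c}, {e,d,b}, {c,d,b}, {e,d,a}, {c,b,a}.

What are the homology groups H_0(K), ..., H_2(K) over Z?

H_0 = Z,  H_1 = Z,  H_2 = 0.

Take the total order a < b < c < d < e on the vertex set. Then K (dimension 2) consists of the simplices:

  0-simplices (5): a, b, c, d, e
  1-simplices (10): ab, ac, ad, ae, bc, bd, be, cd, ce, de
  2-simplices (5): abc, ace, ade, bcd, bde

so the chain groups are C_0 ≅ Z^5, C_1 ≅ Z^10, C_2 ≅ Z^5.

∂_1: C_1 → C_0 sends each edge [p,q] (with p < q) to q − p.
As a 5×10 matrix over Z this has rank 4, with invariant factors (1,1,1,1).

∂_2: C_2 → C_1 acts by ∂[p,q,r] = [q,r] − [p,r] + [p,q]. For instance
  ∂abc = bc − ac + ab,
  ∂ace = ce − ae + ac.
The 10×5 boundary matrix has rank 5 and Smith normal form diag(1,1,1,1,1).

From H_k ≅ ker(∂_k) / im(∂_{k+1}) we obtain:

  H_0: rank C_0 − rank ∂_1 = 5 − 4 = 1, and the invariant factors of ∂_1 are all 1, so H_0 = Z.
  H_1: rank ker ∂_1 − rank ∂_2 = (10 − 4) − 5 = 1, and the invariant factors of ∂_2 are all 1, so H_1 = Z.
  H_2: rank ker ∂_2 − rank ∂_3 = (5 − 5) − 0 = 0, and there is no ∂_3, so H_2 = 0.

As a check, the Euler characteristic is 5 − 10 + 5 = 0, which agrees with 1 − 1 + 0 = 0.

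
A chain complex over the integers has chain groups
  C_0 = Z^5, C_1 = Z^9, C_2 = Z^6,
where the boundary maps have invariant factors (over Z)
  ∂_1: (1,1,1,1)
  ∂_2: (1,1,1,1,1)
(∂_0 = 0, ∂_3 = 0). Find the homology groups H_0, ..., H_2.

H_0 ≅ Z,  H_1 = 0,  H_2 ≅ Z.

H_0: b_0 = 5 − 0 − 4 = 1; torsion from ∂_1 factors > 1: none. So H_0 ≅ Z.
H_1: b_1 = 9 − 4 − 5 = 0; torsion from ∂_2 factors > 1: none. So H_1 ≅ 0.
H_2: b_2 = 6 − 5 − 0 = 1; torsion from ∂_3 factors > 1: none. So H_2 ≅ Z.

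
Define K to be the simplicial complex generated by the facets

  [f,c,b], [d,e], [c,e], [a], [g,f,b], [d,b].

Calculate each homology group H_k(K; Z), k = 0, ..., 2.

H_0 = Z^2,  H_1 = Z,  H_2 = 0.

K has 7 vertices, 8 edges, 2 triangles.
rank ∂_0 = 0, rank ∂_1 = 5 ⇒ b_0 = 7 − 0 − 5 = 2; all invariant factors of ∂_1 are 1 so no torsion. So H_0 = Z^2.
rank ∂_1 = 5, rank ∂_2 = 2 ⇒ b_1 = 8 − 5 − 2 = 1; all invariant factors of ∂_2 are 1 so no torsion. So H_1 = Z.
rank ∂_2 = 2, rank ∂_3 = 0 ⇒ b_2 = 2 − 2 − 0 = 0. So H_2 = 0.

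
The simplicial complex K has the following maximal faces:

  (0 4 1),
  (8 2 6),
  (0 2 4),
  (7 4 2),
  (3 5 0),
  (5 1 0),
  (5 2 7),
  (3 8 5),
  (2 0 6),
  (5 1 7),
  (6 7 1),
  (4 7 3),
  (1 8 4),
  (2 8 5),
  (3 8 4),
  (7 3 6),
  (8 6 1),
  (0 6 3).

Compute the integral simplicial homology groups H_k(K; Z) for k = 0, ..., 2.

Order the vertices as 0 < 1 < 2 < 3 < 4 < 5 < 6 < 7 < 8. Listing each simplex with vertices in this order, K has dimension 2 with simplices:

  0-simplices (9): [0], [1], [2], [3], [4], [5], [6], [7], [8]
  1-simplices (27): (27 of them)
  2-simplices (18): [0,1,4], [0,1,5], [0,2,4], [0,2,6], [0,3,5], [0,3,6], [1,4,8], [1,5,7], [1,6,7], [1,6,8], [2,4,7], [2,5,7], [2,5,8], [2,6,8], [3,4,7], [3,4,8], [3,5,8], [3,6,7]

so the chain groups are C_0 ≅ Z^9, C_1 ≅ Z^27, C_2 ≅ Z^18.

Boundary ∂_1: C_1 → C_0 is given by ∂[p,q] = [q] − [p].
This gives a 9×27 integer matrix of rank 8; reducing to Smith normal form yields diagonal entries (1,1,1,1,1,1,1,1).

∂_2: C_2 → C_1 maps a triangle to the signed sum of its edges. For instance
  ∂[0,3,6] = [3,6] − [0,6] + [0,3],
  ∂[2,6,8] = [6,8] − [2,8] + [2,6].
This gives a 27×18 integer matrix of rank 17; reducing to Smith normal form yields diagonal entries (1,1,1,1,1,1,1,1,1,1,1,1,1,1,1,1,1).

Computing H_k = (kernel of ∂_k) / (image of ∂_{k+1}):

  H_0: rank C_0 − rank ∂_1 = 9 − 8 = 1, and the invariant factors of ∂_1 are all 1, so H_0 = Z.
  H_1: rank ker ∂_1 − rank ∂_2 = (27 − 8) − 17 = 2, and the invariant factors of ∂_2 are all 1, so H_1 = Z^2.
  H_2: rank ker ∂_2 − rank ∂_3 = (18 − 17) − 0 = 1, and there is no ∂_3, so H_2 = Z.

H_0 = Z,  H_1 = Z^2,  H_2 = Z.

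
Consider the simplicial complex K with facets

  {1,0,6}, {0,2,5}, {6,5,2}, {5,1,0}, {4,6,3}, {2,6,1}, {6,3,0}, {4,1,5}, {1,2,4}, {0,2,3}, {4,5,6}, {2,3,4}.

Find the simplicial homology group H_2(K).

Order the vertices as 0 < 1 < 2 < 3 < 4 < 5 < 6. Listing each simplex with vertices in this order, K has dimension 2 with simplices:

  0-simplices (7): [0], [1], [2], [3], [4], [5], [6]
  1-simplices (18): [0,1], [0,2], [0,3], [0,5], [0,6], [1,2], [1,4], [1,5], [1,6], [2,3], [2,4], [2,5], [2,6], [3,4], [3,6], [4,5], [4,6], [5,6]
  2-simplices (12): [0,1,5], [0,1,6], [0,2,3], [0,2,5], [0,3,6], [1,2,4], [1,2,6], [1,4,5], [2,3,4], [2,5,6], [3,4,6], [4,5,6]

so the chain groups are C_0 ≅ Z^7, C_1 ≅ Z^18, C_2 ≅ Z^12.

Boundary ∂_1: C_1 → C_0 is given by ∂[p,q] = [q] − [p]. For instance
  ∂[0,6] = [6] − [0].
This gives a 7×18 integer matrix of rank 6; reducing to Smith normal form yields diagonal entries (1,1,1,1,1,1).

∂_2: C_2 → C_1 maps a triangle to the signed sum of its edges. For instance
  ∂[0,2,5] = [2,5] − [0,5] + [0,2],
  ∂[0,1,5] = [1,5] − [0,5] + [0,1].
The resulting 18×12 matrix has rank 12, and its Smith normal form has invariant factors (1,1,1,1,1,1,1,1,1,1,1,2).

Computing H_k = (kernel of ∂_k) / (image of ∂_{k+1}):

  H_2: rank ker ∂_2 − rank ∂_3 = (12 − 12) − 0 = 0, and there is no ∂_3, so H_2 = 0.

(K is a triangulation of the real projective plane RP^2.)

H_2 = 0.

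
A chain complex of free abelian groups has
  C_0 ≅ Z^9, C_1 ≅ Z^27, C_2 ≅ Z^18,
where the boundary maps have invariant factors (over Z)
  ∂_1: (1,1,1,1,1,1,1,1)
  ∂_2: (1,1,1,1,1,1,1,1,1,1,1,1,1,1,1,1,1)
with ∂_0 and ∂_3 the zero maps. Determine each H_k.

H_0: b_0 = 9 − 0 − 8 = 1; torsion from ∂_1 factors > 1: none. So H_0 = Z.
H_1: b_1 = 27 − 8 − 17 = 2; torsion from ∂_2 factors > 1: none. So H_1 = Z^2.
H_2: b_2 = 18 − 17 − 0 = 1; torsion from ∂_3 factors > 1: none. So H_2 = Z.

H_0 = Z,  H_1 = Z^2,  H_2 = Z.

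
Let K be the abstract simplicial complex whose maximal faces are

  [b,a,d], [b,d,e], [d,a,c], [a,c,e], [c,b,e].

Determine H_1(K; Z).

We work with the vertex ordering a < b < c < d < e. The simplices of K, each written with vertices in increasing order, are:

  0-simplices (5): a, b, c, d, e
  1-simplices (10): ab, ac, ad, ae, bc, bd, be, cd, ce, de
  2-simplices (5): abd, acd, ace, bce, bde

giving chain groups C_0 ≅ Z^5, C_1 ≅ Z^10, C_2 ≅ Z^5.

Boundary ∂_1: C_1 → C_0 maps an edge to its endpoints' difference, ∂[p,q] = q − p. For instance
  ∂ad = d − a.
The 5×10 boundary matrix has rank 4 and Smith normal form diag(1,1,1,1).

The boundary map ∂_2: C_2 → C_1 acts by ∂[p,q,r] = [q,r] − [p,r] + [p,q]. For instance
  ∂bde = de − be + bd,
  ∂bce = ce − be + bc.
The 10×5 boundary matrix has rank 5 and Smith normal form diag(1,1,1,1,1).

From H_k ≅ ker(∂_k) / im(∂_{k+1}) we obtain:

  H_1: rank ker ∂_1 − rank ∂_2 = (10 − 4) − 5 = 1, and the invariant factors of ∂_2 are all 1, so H_1 ≅ Z.

H_1 = Z.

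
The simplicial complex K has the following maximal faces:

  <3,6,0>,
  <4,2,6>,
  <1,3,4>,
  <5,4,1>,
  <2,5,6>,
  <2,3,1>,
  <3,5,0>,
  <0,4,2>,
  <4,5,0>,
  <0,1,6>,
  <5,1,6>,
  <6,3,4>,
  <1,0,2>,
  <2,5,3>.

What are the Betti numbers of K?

We work with the vertex ordering 0 < 1 < 2 < 3 < 4 < 5 < 6. The simplices of K, each written with vertices in increasing order, are:

  0-simplices (7): [0], [1], [2], [3], [4], [5], [6]
  1-simplices (21): [0,1], [0,2], [0,3], [0,4], [0,5], [0,6], [1,2], [1,3], [1,4], [1,5], [1,6], [2,3], [2,4], [2,5], [2,6], [3,4], [3,5], [3,6], [4,5], [4,6], [5,6]
  2-simplices (14): [0,1,2], [0,1,6], [0,2,4], [0,3,5], [0,3,6], [0,4,5], [1,2,3], [1,3,4], [1,4,5], [1,5,6], [2,3,5], [2,4,6], [2,5,6], [3,4,6]

so the chain groups are C_0 ≅ Z^7, C_1 ≅ Z^21, C_2 ≅ Z^14.

Boundary ∂_1: C_1 → C_0 maps an edge to its endpoints' difference, ∂[p,q] = q − p.
This gives a 7×21 integer matrix of rank 6; reducing to Smith normal form yields diagonal entries (1,1,1,1,1,1).

The boundary map ∂_2: C_2 → C_1 acts by ∂[p,q,r] = [q,r] − [p,r] + [p,q]. For instance
  ∂[0,1,6] = [1,6] − [0,6] + [0,1],
  ∂[2,4,6] = [4,6] − [2,6] + [2,4].
As a 21×14 matrix over Z this has rank 13, with invariant factors (1,1,1,1,1,1,1,1,1,1,1,1,1).

Now H_k = ker ∂_k / im ∂_{k+1}, so:

  H_0: rank C_0 − rank ∂_1 = 7 − 6 = 1, and the invariant factors of ∂_1 are all 1, so H_0 ≅ Z.
  H_1: rank ker ∂_1 − rank ∂_2 = (21 − 6) − 13 = 2, and the invariant factors of ∂_2 are all 1, so H_1 ≅ Z^2.
  H_2: rank ker ∂_2 − rank ∂_3 = (14 − 13) − 0 = 1, and there is no ∂_3, so H_2 ≅ Z.

Hence the Betti numbers are b_0 = 1, b_1 = 2, b_2 = 1.

b_0 = 1, b_1 = 2, b_2 = 1.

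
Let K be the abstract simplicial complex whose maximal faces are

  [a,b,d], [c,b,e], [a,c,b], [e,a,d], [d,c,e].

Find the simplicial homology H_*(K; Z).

H_0 ≅ Z,  H_1 ≅ Z,  H_2 = 0.

Take the total order a < b < c < d < e on the vertex set. Then K (dimension 2) consists of the simplices:

  0-simplices (5): a, b, c, d, e
  1-simplices (10): ab, ac, ad, ae, bc, bd, be, cd, ce, de
  2-simplices (5): abc, abd, ade, bce, cde

so the chain groups are C_0 ≅ Z^5, C_1 ≅ Z^10, C_2 ≅ Z^5.

∂_1: C_1 → C_0 maps an edge to its endpoints' difference, ∂[p,q] = q − p.
This gives a 5×10 integer matrix of rank 4; reducing to Smith normal form yields diagonal entries (1,1,1,1).

The boundary map ∂_2: C_2 → C_1 acts by ∂[p,q,r] = [q,r] − [p,r] + [p,q]. For instance
  ∂abc = bc − ac + ab,
  ∂ade = de − ae + ad.
This gives a 10×5 integer matrix of rank 5; reducing to Smith normal form yields diagonal entries (1,1,1,1,1).

From H_k ≅ ker(∂_k) / im(∂_{k+1}) we obtain:

  H_0: rank C_0 − rank ∂_1 = 5 − 4 = 1, and the invariant factors of ∂_1 are all 1, so H_0 ≅ Z.
  H_1: rank ker ∂_1 − rank ∂_2 = (10 − 4) − 5 = 1, and the invariant factors of ∂_2 are all 1, so H_1 ≅ Z.
  H_2: rank ker ∂_2 − rank ∂_3 = (5 − 5) − 0 = 0, and there is no ∂_3, so H_2 ≅ 0.

(K is a triangulation of the Möbius band.)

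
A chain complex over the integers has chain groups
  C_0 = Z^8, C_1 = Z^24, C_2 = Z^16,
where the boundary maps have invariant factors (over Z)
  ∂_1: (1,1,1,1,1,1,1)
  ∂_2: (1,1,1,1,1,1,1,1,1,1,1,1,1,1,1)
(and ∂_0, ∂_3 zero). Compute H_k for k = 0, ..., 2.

H_0 ≅ Z,  H_1 ≅ Z^2,  H_2 ≅ Z.

H_0: b_0 = 8 − 0 − 7 = 1; torsion from ∂_1 factors > 1: none. So H_0 ≅ Z.
H_1: b_1 = 24 − 7 − 15 = 2; torsion from ∂_2 factors > 1: none. So H_1 ≅ Z^2.
H_2: b_2 = 16 − 15 − 0 = 1; torsion from ∂_3 factors > 1: none. So H_2 ≅ Z.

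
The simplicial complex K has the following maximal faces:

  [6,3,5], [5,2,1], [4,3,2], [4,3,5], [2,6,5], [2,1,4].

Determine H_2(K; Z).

K has 6 vertices, 12 edges, 6 triangles.
rank ∂_2 = 6, rank ∂_3 = 0 ⇒ b_2 = 6 − 6 − 0 = 0. So H_2 ≅ 0.

H_2 ≅ 0.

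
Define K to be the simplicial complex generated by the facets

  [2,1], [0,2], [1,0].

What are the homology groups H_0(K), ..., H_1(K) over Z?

K has 3 vertices, 3 edges.
rank ∂_0 = 0, rank ∂_1 = 2 ⇒ b_0 = 3 − 0 − 2 = 1; all invariant factors of ∂_1 are 1 so no torsion. So H_0 = Z.
rank ∂_1 = 2, rank ∂_2 = 0 ⇒ b_1 = 3 − 2 − 0 = 1. So H_1 = Z.

H_0 = Z,  H_1 = Z.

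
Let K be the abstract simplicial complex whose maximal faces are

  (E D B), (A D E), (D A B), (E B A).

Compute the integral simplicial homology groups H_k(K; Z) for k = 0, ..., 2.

Take the total order A < B < D < E on the vertex set. Then K (dimension 2) consists of the simplices:

  0-simplices (4): A, B, D, E
  1-simplices (6): AB, AD, AE, BD, BE, DE
  2-simplices (4): ABD, ABE, ADE, BDE

giving chain groups C_0 ≅ Z^4, C_1 ≅ Z^6, C_2 ≅ Z^4.

The boundary map ∂_1: C_1 → C_0 is given by ∂[p,q] = [q] − [p]. For instance
  ∂BE = E − B.
The 4×6 boundary matrix has rank 3 and Smith normal form diag(1,1,1).

The boundary map ∂_2: C_2 → C_1 maps a triangle to the signed sum of its edges. For instance
  ∂ABD = BD − AD + AB,
  ∂ADE = DE − AE + AD.
This gives a 6×4 integer matrix of rank 3; reducing to Smith normal form yields diagonal entries (1,1,1).

Computing H_k = (kernel of ∂_k) / (image of ∂_{k+1}):

  H_0: rank C_0 − rank ∂_1 = 4 − 3 = 1, and the invariant factors of ∂_1 are all 1, so H_0 ≅ Z.
  H_1: rank ker ∂_1 − rank ∂_2 = (6 − 3) − 3 = 0, and the invariant factors of ∂_2 are all 1, so H_1 ≅ 0.
  H_2: rank ker ∂_2 − rank ∂_3 = (4 − 3) − 0 = 1, and there is no ∂_3, so H_2 ≅ Z.

H_0 ≅ Z,  H_1 = 0,  H_2 ≅ Z.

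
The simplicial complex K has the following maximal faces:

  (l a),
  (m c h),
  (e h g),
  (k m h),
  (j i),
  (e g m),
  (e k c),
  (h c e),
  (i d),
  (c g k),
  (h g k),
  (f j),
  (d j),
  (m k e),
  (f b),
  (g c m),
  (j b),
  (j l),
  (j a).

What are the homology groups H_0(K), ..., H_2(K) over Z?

H_0 = Z^2,  H_1 = Z^3 ⊕ Z/2Z,  H_2 = 0.

K has 13 vertices, 24 edges, 10 triangles.
rank ∂_0 = 0, rank ∂_1 = 11 ⇒ b_0 = 13 − 0 − 11 = 2; all invariant factors of ∂_1 are 1 so no torsion. So H_0 = Z^2.
rank ∂_1 = 11, rank ∂_2 = 10 ⇒ b_1 = 24 − 11 − 10 = 3; ∂_2 has invariant factor(s) [2] giving torsion. So H_1 = Z^3 ⊕ Z/2Z.
rank ∂_2 = 10, rank ∂_3 = 0 ⇒ b_2 = 10 − 10 − 0 = 0. So H_2 = 0.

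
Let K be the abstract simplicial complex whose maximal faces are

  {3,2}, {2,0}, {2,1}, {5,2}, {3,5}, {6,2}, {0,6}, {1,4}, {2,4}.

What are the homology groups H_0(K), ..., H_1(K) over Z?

H_0 ≅ Z,  H_1 ≅ Z^3.

Fix the vertex order 0 < 1 < 2 < 3 < 4 < 5 < 6 and write every simplex with vertices in increasing order. Then dim K = 1 and the simplices of K are:

  0-simplices (7): [0], [1], [2], [3], [4], [5], [6]
  1-simplices (9): [0,2], [0,6], [1,2], [1,4], [2,3], [2,4], [2,5], [2,6], [3,5]

giving chain groups C_0 ≅ Z^7, C_1 ≅ Z^9.

Boundary ∂_1: C_1 → C_0 maps an edge to its endpoints' difference, ∂[p,q] = q − p. For instance
  ∂[2,3] = [3] − [2].
The 7×9 boundary matrix has rank 6 and Smith normal form diag(1,1,1,1,1,1).

From H_k ≅ ker(∂_k) / im(∂_{k+1}) we obtain:

  H_0: rank C_0 − rank ∂_1 = 7 − 6 = 1, and the invariant factors of ∂_1 are all 1, so H_0 = Z.
  H_1: rank ker ∂_1 − rank ∂_2 = (9 − 6) − 0 = 3, and there is no ∂_2, so H_1 = Z^3.

As a check, the Euler characteristic is 7 − 9 = -2, which agrees with 1 − 3 = -2.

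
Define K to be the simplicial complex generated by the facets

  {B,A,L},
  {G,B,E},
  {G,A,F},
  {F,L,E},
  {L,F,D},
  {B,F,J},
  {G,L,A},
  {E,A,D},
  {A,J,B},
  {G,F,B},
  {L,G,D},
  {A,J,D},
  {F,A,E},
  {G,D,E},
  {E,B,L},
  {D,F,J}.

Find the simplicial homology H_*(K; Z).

We work with the vertex ordering A < B < D < E < F < G < J < L. The simplices of K, each written with vertices in increasing order, are:

  0-simplices (8): A, B, D, E, F, G, J, L
  1-simplices (24): AB, AD, AE, AF, AG, AJ, AL, BE, BF, BG, BJ, BL, DE, DF, DG, DJ, DL, EF, EG, EL, FG, FJ, FL, GL
  2-simplices (16): ABJ, ABL, ADE, ADJ, AEF, AFG, AGL, BEG, BEL, BFG, BFJ, DEG, DFJ, DFL, DGL, EFL

so the chain groups are C_0 ≅ Z^8, C_1 ≅ Z^24, C_2 ≅ Z^16.

∂_1: C_1 → C_0 maps an edge to its endpoints' difference, ∂[p,q] = q − p.
The 8×24 boundary matrix has rank 7 and Smith normal form diag(1,1,1,1,1,1,1).

The boundary map ∂_2: C_2 → C_1 acts by ∂[p,q,r] = [q,r] − [p,r] + [p,q]. For instance
  ∂DFJ = FJ − DJ + DF,
  ∂DGL = GL − DL + DG.
The 24×16 boundary matrix has rank 15 and Smith normal form diag(1,1,1,1,1,1,1,1,1,1,1,1,1,1,1).

Now H_k = ker ∂_k / im ∂_{k+1}, so:

  H_0: rank C_0 − rank ∂_1 = 8 − 7 = 1, and the invariant factors of ∂_1 are all 1, so H_0 = Z.
  H_1: rank ker ∂_1 − rank ∂_2 = (24 − 7) − 15 = 2, and the invariant factors of ∂_2 are all 1, so H_1 = Z^2.
  H_2: rank ker ∂_2 − rank ∂_3 = (16 − 15) − 0 = 1, and there is no ∂_3, so H_2 = Z.

As a check, the Euler characteristic is 8 − 24 + 16 = 0, which agrees with 1 − 2 + 1 = 0.

H_0 ≅ Z,  H_1 ≅ Z^2,  H_2 ≅ Z.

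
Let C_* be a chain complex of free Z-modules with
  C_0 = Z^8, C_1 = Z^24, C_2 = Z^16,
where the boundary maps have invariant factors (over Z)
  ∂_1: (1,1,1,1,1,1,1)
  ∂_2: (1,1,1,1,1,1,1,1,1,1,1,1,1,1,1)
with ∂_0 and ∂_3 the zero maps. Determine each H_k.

H_0: b_0 = 8 − 0 − 7 = 1; torsion from ∂_1 factors > 1: none. So H_0 = Z.
H_1: b_1 = 24 − 7 − 15 = 2; torsion from ∂_2 factors > 1: none. So H_1 = Z^2.
H_2: b_2 = 16 − 15 − 0 = 1; torsion from ∂_3 factors > 1: none. So H_2 = Z.

H_0 = Z,  H_1 = Z^2,  H_2 = Z.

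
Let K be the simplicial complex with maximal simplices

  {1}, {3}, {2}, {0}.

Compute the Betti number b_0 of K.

Take the total order 0 < 1 < 2 < 3 on the vertex set. Then K (dimension 0) consists of the simplices:

  0-simplices (4): [0], [1], [2], [3]

giving chain groups C_0 ≅ Z^4.

Now H_k = ker ∂_k / im ∂_{k+1}, so:

  H_0: rank C_0 − rank ∂_1 = 4 − 0 = 4, and there is no ∂_1, so H_0 ≅ Z^4.

Hence the Betti numbers are b_0 = 4.

b_0 = 4.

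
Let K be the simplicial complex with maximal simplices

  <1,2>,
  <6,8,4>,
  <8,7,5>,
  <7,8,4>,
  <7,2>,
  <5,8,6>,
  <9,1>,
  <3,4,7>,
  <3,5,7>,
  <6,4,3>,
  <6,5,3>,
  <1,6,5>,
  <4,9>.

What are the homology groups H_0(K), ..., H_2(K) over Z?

Take the total order 1 < 2 < 3 < 4 < 5 < 6 < 7 < 8 < 9 on the vertex set. Then K (dimension 2) consists of the simplices:

  0-simplices (9): [1], [2], [3], [4], [5], [6], [7], [8], [9]
  1-simplices (18): [1,2], [1,5], [1,6], [1,9], [2,7], [3,4], [3,5], [3,6], [3,7], [4,6], [4,7], [4,8], [4,9], [5,6], [5,7], [5,8], [6,8], [7,8]
  2-simplices (9): [1,5,6], [3,4,6], [3,4,7], [3,5,6], [3,5,7], [4,6,8], [4,7,8], [5,6,8], [5,7,8]

Hence C_0 ≅ Z^9, C_1 ≅ Z^18, C_2 ≅ Z^9.

Boundary ∂_1: C_1 → C_0 sends each edge [p,q] (with p < q) to q − p.
The resulting 9×18 matrix has rank 8, and its Smith normal form has invariant factors (1,1,1,1,1,1,1,1).

Boundary ∂_2: C_2 → C_1 maps a triangle to the signed sum of its edges. For instance
  ∂[3,5,6] = [5,6] − [3,6] + [3,5],
  ∂[3,4,6] = [4,6] − [3,6] + [3,4].
The 18×9 boundary matrix has rank 8 and Smith normal form diag(1,1,1,1,1,1,1,1).

From H_k ≅ ker(∂_k) / im(∂_{k+1}) we obtain:

  H_0: rank C_0 − rank ∂_1 = 9 − 8 = 1, and the invariant factors of ∂_1 are all 1, so H_0 ≅ Z.
  H_1: rank ker ∂_1 − rank ∂_2 = (18 − 8) − 8 = 2, and the invariant factors of ∂_2 are all 1, so H_1 ≅ Z^2.
  H_2: rank ker ∂_2 − rank ∂_3 = (9 − 8) − 0 = 1, and there is no ∂_3, so H_2 ≅ Z.

As a check, the Euler characteristic is 9 − 18 + 9 = 0, which agrees with 1 − 2 + 1 = 0.

H_0 = Z,  H_1 = Z^2,  H_2 = Z.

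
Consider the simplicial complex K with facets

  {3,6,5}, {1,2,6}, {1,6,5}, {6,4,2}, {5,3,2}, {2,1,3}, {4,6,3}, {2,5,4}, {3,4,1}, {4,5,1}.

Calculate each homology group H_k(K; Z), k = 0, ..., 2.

H_0 ≅ Z,  H_1 ≅ Z/2Z,  H_2 = 0.

Take the total order 1 < 2 < 3 < 4 < 5 < 6 on the vertex set. Then K (dimension 2) consists of the simplices:

  0-simplices (6): [1], [2], [3], [4], [5], [6]
  1-simplices (15): [1,2], [1,3], [1,4], [1,5], [1,6], [2,3], [2,4], [2,5], [2,6], [3,4], [3,5], [3,6], [4,5], [4,6], [5,6]
  2-simplices (10): [1,2,3], [1,2,6], [1,3,4], [1,4,5], [1,5,6], [2,3,5], [2,4,5], [2,4,6], [3,4,6], [3,5,6]

Hence C_0 ≅ Z^6, C_1 ≅ Z^15, C_2 ≅ Z^10.

The boundary map ∂_1: C_1 → C_0 sends each edge [p,q] (with p < q) to q − p. For instance
  ∂[1,2] = [2] − [1].
The 6×15 boundary matrix has rank 5 and Smith normal form diag(1,1,1,1,1).

The boundary map ∂_2: C_2 → C_1 acts by ∂[p,q,r] = [q,r] − [p,r] + [p,q]. For instance
  ∂[2,4,6] = [4,6] − [2,6] + [2,4],
  ∂[1,2,3] = [2,3] − [1,3] + [1,2].
This gives a 15×10 integer matrix of rank 10; reducing to Smith normal form yields diagonal entries (1,1,1,1,1,1,1,1,1,2).

Now H_k = ker ∂_k / im ∂_{k+1}, so:

  H_0: rank C_0 − rank ∂_1 = 6 − 5 = 1, and the invariant factors of ∂_1 are all 1, so H_0 ≅ Z.
  H_1: rank ker ∂_1 − rank ∂_2 = (15 − 5) − 10 = 0, and ∂_2 has invariant factor 2 > 1, so H_1 ≅ Z/2Z.
  H_2: rank ker ∂_2 − rank ∂_3 = (10 − 10) − 0 = 0, and there is no ∂_3, so H_2 ≅ 0.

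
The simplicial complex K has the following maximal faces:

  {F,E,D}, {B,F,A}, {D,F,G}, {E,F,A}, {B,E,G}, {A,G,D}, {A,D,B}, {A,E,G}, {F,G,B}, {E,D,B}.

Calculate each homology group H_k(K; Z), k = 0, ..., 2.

K has 6 vertices, 15 edges, 10 triangles.
rank ∂_0 = 0, rank ∂_1 = 5 ⇒ b_0 = 6 − 0 − 5 = 1; all invariant factors of ∂_1 are 1 so no torsion. So H_0 ≅ Z.
rank ∂_1 = 5, rank ∂_2 = 10 ⇒ b_1 = 15 − 5 − 10 = 0; ∂_2 has invariant factor(s) [2] giving torsion. So H_1 ≅ Z/2.
rank ∂_2 = 10, rank ∂_3 = 0 ⇒ b_2 = 10 − 10 − 0 = 0. So H_2 ≅ 0.

H_0 = Z,  H_1 = Z/2,  H_2 = 0.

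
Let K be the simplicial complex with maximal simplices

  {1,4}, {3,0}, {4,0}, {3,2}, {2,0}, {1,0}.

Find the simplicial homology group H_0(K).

We work with the vertex ordering 0 < 1 < 2 < 3 < 4. The simplices of K, each written with vertices in increasing order, are:

  0-simplices (5): [0], [1], [2], [3], [4]
  1-simplices (6): [0,1], [0,2], [0,3], [0,4], [1,4], [2,3]

Hence C_0 ≅ Z^5, C_1 ≅ Z^6.

The boundary map ∂_1: C_1 → C_0 maps an edge to its endpoints' difference, ∂[p,q] = q − p.
As a 5×6 matrix over Z this has rank 4, with invariant factors (1,1,1,1).

Reading off H_k = ker ∂_k / im ∂_{k+1}:

  H_0: rank C_0 − rank ∂_1 = 5 − 4 = 1, and the invariant factors of ∂_1 are all 1, so H_0 ≅ Z.

(K is a triangulation of a wedge of 2 circles.)

H_0 = Z.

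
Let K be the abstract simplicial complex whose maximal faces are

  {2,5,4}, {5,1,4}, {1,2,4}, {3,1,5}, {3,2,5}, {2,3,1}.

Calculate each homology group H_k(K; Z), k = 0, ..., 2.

Fix the vertex order 1 < 2 < 3 < 4 < 5 and write every simplex with vertices in increasing order. Then dim K = 2 and the simplices of K are:

  0-simplices (5): [1], [2], [3], [4], [5]
  1-simplices (9): [1,2], [1,3], [1,4], [1,5], [2,3], [2,4], [2,5], [3,5], [4,5]
  2-simplices (6): [1,2,3], [1,2,4], [1,3,5], [1,4,5], [2,3,5], [2,4,5]

Hence C_0 ≅ Z^5, C_1 ≅ Z^9, C_2 ≅ Z^6.

Boundary ∂_1: C_1 → C_0 maps an edge to its endpoints' difference, ∂[p,q] = q − p.
As a 5×9 matrix over Z this has rank 4, with invariant factors (1,1,1,1).

Boundary ∂_2: C_2 → C_1 sends each 2-simplex [p,q,r] to [q,r] − [p,r] + [p,q]. For instance
  ∂[1,3,5] = [3,5] − [1,5] + [1,3],
  ∂[1,2,3] = [2,3] − [1,3] + [1,2].
This gives a 9×6 integer matrix of rank 5; reducing to Smith normal form yields diagonal entries (1,1,1,1,1).

Now H_k = ker ∂_k / im ∂_{k+1}, so:

  H_0: rank C_0 − rank ∂_1 = 5 − 4 = 1, and the invariant factors of ∂_1 are all 1, so H_0 ≅ Z.
  H_1: rank ker ∂_1 − rank ∂_2 = (9 − 4) − 5 = 0, and the invariant factors of ∂_2 are all 1, so H_1 ≅ 0.
  H_2: rank ker ∂_2 − rank ∂_3 = (6 − 5) − 0 = 1, and there is no ∂_3, so H_2 ≅ Z.

As a check, the Euler characteristic is 5 − 9 + 6 = 2, which agrees with 1 − 0 + 1 = 2.
(K is a triangulation of the 2-sphere S^2.)

H_0 = Z,  H_1 = 0,  H_2 = Z.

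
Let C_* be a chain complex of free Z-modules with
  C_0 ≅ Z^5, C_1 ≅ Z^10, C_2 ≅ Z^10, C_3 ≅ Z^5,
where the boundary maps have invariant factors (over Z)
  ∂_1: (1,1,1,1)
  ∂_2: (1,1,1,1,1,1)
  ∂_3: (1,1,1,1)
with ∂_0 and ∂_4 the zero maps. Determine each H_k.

H_0 = Z,  H_1 = 0,  H_2 = 0,  H_3 = Z.

H_0: b_0 = 5 − 0 − 4 = 1; torsion from ∂_1 factors > 1: none. So H_0 = Z.
H_1: b_1 = 10 − 4 − 6 = 0; torsion from ∂_2 factors > 1: none. So H_1 = 0.
H_2: b_2 = 10 − 6 − 4 = 0; torsion from ∂_3 factors > 1: none. So H_2 = 0.
H_3: b_3 = 5 − 4 − 0 = 1; torsion from ∂_4 factors > 1: none. So H_3 = Z.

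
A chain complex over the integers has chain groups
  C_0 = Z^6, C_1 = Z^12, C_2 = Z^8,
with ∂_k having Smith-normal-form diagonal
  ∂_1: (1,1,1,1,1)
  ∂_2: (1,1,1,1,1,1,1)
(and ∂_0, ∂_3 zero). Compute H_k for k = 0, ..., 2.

H_0 ≅ Z,  H_1 = 0,  H_2 ≅ Z.

H_0: b_0 = 6 − 0 − 5 = 1; torsion from ∂_1 factors > 1: none. So H_0 ≅ Z.
H_1: b_1 = 12 − 5 − 7 = 0; torsion from ∂_2 factors > 1: none. So H_1 ≅ 0.
H_2: b_2 = 8 − 7 − 0 = 1; torsion from ∂_3 factors > 1: none. So H_2 ≅ Z.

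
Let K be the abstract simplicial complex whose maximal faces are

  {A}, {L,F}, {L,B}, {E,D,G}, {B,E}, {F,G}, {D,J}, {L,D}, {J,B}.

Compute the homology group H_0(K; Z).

Fix the vertex order A < B < D < E < F < G < J < L and write every simplex with vertices in increasing order. Then dim K = 2 and the simplices of K are:

  0-simplices (8): A, B, D, E, F, G, J, L
  1-simplices (10): BE, BJ, BL, DE, DG, DJ, DL, EG, FG, FL
  2-simplices (1): DEG

Hence C_0 ≅ Z^8, C_1 ≅ Z^10, C_2 ≅ Z^1.

Boundary ∂_1: C_1 → C_0 is given by ∂[p,q] = [q] − [p].
The 8×10 boundary matrix has rank 6 and Smith normal form diag(1,1,1,1,1,1).

The boundary map ∂_2: C_2 → C_1 sends each 2-simplex [p,q,r] to [q,r] − [p,r] + [p,q]. For instance
  ∂DEG = EG − DG + DE.
The 10×1 boundary matrix has rank 1 and Smith normal form diag(1).

Now H_k = ker ∂_k / im ∂_{k+1}, so:

  H_0: rank C_0 − rank ∂_1 = 8 − 6 = 2, and the invariant factors of ∂_1 are all 1, so H_0 = Z^2.

H_0 ≅ Z^2.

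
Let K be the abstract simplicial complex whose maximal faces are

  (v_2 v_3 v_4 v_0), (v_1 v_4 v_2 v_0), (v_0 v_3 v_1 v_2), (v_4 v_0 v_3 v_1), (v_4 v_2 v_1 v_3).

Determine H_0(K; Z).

We work with the vertex ordering v_0 < v_1 < v_2 < v_3 < v_4. The simplices of K, each written with vertices in increasing order, are:

  0-simplices (5): [v_0], [v_1], [v_2], [v_3], [v_4]
  1-simplices (10): [v_0,v_1], [v_0,v_2], [v_0,v_3], [v_0,v_4], [v_1,v_2], [v_1,v_3], [v_1,v_4], [v_2,v_3], [v_2,v_4], [v_3,v_4]
  2-simplices (10): [v_0,v_1,v_2], [v_0,v_1,v_3], [v_0,v_1,v_4], [v_0,v_2,v_3], [v_0,v_2,v_4], [v_0,v_3,v_4], [v_1,v_2,v_3], [v_1,v_2,v_4], [v_1,v_3,v_4], [v_2,v_3,v_4]
  3-simplices (5): [v_0,v_1,v_2,v_3], [v_0,v_1,v_2,v_4], [v_0,v_1,v_3,v_4], [v_0,v_2,v_3,v_4], [v_1,v_2,v_3,v_4]

giving chain groups C_0 ≅ Z^5, C_1 ≅ Z^10, C_2 ≅ Z^10, C_3 ≅ Z^5.

Boundary ∂_1: C_1 → C_0 maps an edge to its endpoints' difference, ∂[p,q] = q − p. For instance
  ∂[v_0,v_3] = [v_3] − [v_0].
As a 5×10 matrix over Z this has rank 4, with invariant factors (1,1,1,1).

∂_2: C_2 → C_1 maps a triangle to the signed sum of its edges. For instance
  ∂[v_0,v_3,v_4] = [v_3,v_4] − [v_0,v_4] + [v_0,v_3],
  ∂[v_0,v_1,v_4] = [v_1,v_4] − [v_0,v_4] + [v_0,v_1].
The 10×10 boundary matrix has rank 6 and Smith normal form diag(1,1,1,1,1,1).

∂_3: C_3 → C_2 sends each 3-simplex σ to the alternating sum Σ_i (−1)^i (σ with its i-th vertex removed). For instance
  ∂[v_0,v_2,v_3,v_4] = [v_2,v_3,v_4] − [v_0,v_3,v_4] + [v_0,v_2,v_4] − [v_0,v_2,v_3],
  ∂[v_0,v_1,v_2,v_3] = [v_1,v_2,v_3] − [v_0,v_2,v_3] + [v_0,v_1,v_3] − [v_0,v_1,v_2].
As a 10×5 matrix over Z this has rank 4, with invariant factors (1,1,1,1).

Reading off H_k = ker ∂_k / im ∂_{k+1}:

  H_0: rank C_0 − rank ∂_1 = 5 − 4 = 1, and the invariant factors of ∂_1 are all 1, so H_0 = Z.

(K is a triangulation of the 3-sphere S^3.)

H_0 ≅ Z.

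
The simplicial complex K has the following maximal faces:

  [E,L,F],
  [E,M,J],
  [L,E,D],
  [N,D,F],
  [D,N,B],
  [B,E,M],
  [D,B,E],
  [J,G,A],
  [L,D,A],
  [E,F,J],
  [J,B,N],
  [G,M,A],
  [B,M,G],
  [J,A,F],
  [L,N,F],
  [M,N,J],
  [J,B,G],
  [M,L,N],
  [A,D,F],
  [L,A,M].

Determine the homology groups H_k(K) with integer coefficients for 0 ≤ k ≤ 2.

We work with the vertex ordering A < B < D < E < F < G < J < L < M < N. The simplices of K, each written with vertices in increasing order, are:

  0-simplices (10): A, B, D, E, F, G, J, L, M, N
  1-simplices (30): AD, AF, AG, AJ, AL, AM, BD, BE, BG, BJ, BM, BN, DE, DF, DL, DN, EF, EJ, EL, EM, FJ, FL, FN, GJ, GM, JM, JN, LM, LN, MN
  2-simplices (20): ADF, ADL, AFJ, AGJ, AGM, ALM, BDE, BDN, BEM, BGJ, BGM, BJN, DEL, DFN, EFJ, EFL, EJM, FLN, JMN, LMN

so the chain groups are C_0 ≅ Z^10, C_1 ≅ Z^30, C_2 ≅ Z^20.

∂_1: C_1 → C_0 maps an edge to its endpoints' difference, ∂[p,q] = q − p. For instance
  ∂BE = E − B.
This gives a 10×30 integer matrix of rank 9; reducing to Smith normal form yields diagonal entries (1,1,1,1,1,1,1,1,1).

The boundary map ∂_2: C_2 → C_1 sends each 2-simplex [p,q,r] to [q,r] − [p,r] + [p,q]. For instance
  ∂LMN = MN − LN + LM,
  ∂EFL = FL − EL + EF.
The resulting 30×20 matrix has rank 20, and its Smith normal form has invariant factors (1,1,1,1,1,1,1,1,1,1,1,1,1,1,1,1,1,1,1,2).

Computing H_k = (kernel of ∂_k) / (image of ∂_{k+1}):

  H_0: rank C_0 − rank ∂_1 = 10 − 9 = 1, and the invariant factors of ∂_1 are all 1, so H_0 ≅ Z.
  H_1: rank ker ∂_1 − rank ∂_2 = (30 − 9) − 20 = 1, and ∂_2 has invariant factor 2 > 1, so H_1 ≅ Z ⊕ Z/2Z.
  H_2: rank ker ∂_2 − rank ∂_3 = (20 − 20) − 0 = 0, and there is no ∂_3, so H_2 ≅ 0.

H_0 = Z,  H_1 = Z ⊕ Z/2Z,  H_2 = 0.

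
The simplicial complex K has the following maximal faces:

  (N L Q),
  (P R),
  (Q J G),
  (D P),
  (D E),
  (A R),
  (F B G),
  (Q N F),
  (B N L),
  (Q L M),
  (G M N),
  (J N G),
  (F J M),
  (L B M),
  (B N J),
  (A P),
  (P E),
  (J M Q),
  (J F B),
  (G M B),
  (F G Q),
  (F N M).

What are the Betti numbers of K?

Take the total order A < B < D < E < F < G < J < L < M < N < P < Q < R on the vertex set. Then K (dimension 2) consists of the simplices:

  0-simplices (13): A, B, D, E, F, G, J, L, M, N, P, Q, R
  1-simplices (30): AP, AR, BF, BG, BJ, BL, BM, BN, DE, DP, EP, FG, FJ, FM, FN, FQ, GJ, GM, GN, GQ, JM, JN, JQ, LM, LN, LQ, MN, MQ, NQ, PR
  2-simplices (16): BFG, BFJ, BGM, BJN, BLM, BLN, FGQ, FJM, FMN, FNQ, GJN, GJQ, GMN, JMQ, LMQ, LNQ

so the chain groups are C_0 ≅ Z^13, C_1 ≅ Z^30, C_2 ≅ Z^16.

The boundary map ∂_1: C_1 → C_0 sends each edge [p,q] (with p < q) to q − p.
The 13×30 boundary matrix has rank 11 and Smith normal form diag(1,1,1,1,1,1,1,1,1,1,1).

∂_2: C_2 → C_1 acts by ∂[p,q,r] = [q,r] − [p,r] + [p,q]. For instance
  ∂FGQ = GQ − FQ + FG,
  ∂FMN = MN − FN + FM.
This gives a 30×16 integer matrix of rank 15; reducing to Smith normal form yields diagonal entries (1,1,1,1,1,1,1,1,1,1,1,1,1,1,1).

Computing H_k = (kernel of ∂_k) / (image of ∂_{k+1}):

  H_0: rank C_0 − rank ∂_1 = 13 − 11 = 2, and the invariant factors of ∂_1 are all 1, so H_0 = Z^2.
  H_1: rank ker ∂_1 − rank ∂_2 = (30 − 11) − 15 = 4, and the invariant factors of ∂_2 are all 1, so H_1 = Z^4.
  H_2: rank ker ∂_2 − rank ∂_3 = (16 − 15) − 0 = 1, and there is no ∂_3, so H_2 = Z.

As a check, the Euler characteristic is 13 − 30 + 16 = -1, which agrees with 2 − 4 + 1 = -1.

Hence the Betti numbers are b_0 = 2, b_1 = 4, b_2 = 1.

b_0 = 2, b_1 = 4, b_2 = 1.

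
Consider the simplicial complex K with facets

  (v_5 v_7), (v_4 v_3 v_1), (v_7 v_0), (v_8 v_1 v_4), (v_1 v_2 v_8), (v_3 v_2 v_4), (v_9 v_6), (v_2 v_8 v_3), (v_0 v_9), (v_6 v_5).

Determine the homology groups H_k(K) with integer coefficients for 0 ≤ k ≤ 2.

H_0 ≅ Z^2,  H_1 ≅ Z^2,  H_2 = 0.

Take the total order v_0 < v_1 < v_2 < v_3 < v_4 < v_5 < v_6 < v_7 < v_8 < v_9 on the vertex set. Then K (dimension 2) consists of the simplices:

  0-simplices (10): [v_0], [v_1], [v_2], [v_3], [v_4], [v_5], [v_6], [v_7], [v_8], [v_9]
  1-simplices (15): (15 of them)
  2-simplices (5): [v_1,v_2,v_8], [v_1,v_3,v_4], [v_1,v_4,v_8], [v_2,v_3,v_4], [v_2,v_3,v_8]

giving chain groups C_0 ≅ Z^10, C_1 ≅ Z^15, C_2 ≅ Z^5.

∂_1: C_1 → C_0 is given by ∂[p,q] = [q] − [p].
As a 10×15 matrix over Z this has rank 8, with invariant factors (1,1,1,1,1,1,1,1).

The boundary map ∂_2: C_2 → C_1 maps a triangle to the signed sum of its edges. For instance
  ∂[v_1,v_2,v_8] = [v_2,v_8] − [v_1,v_8] + [v_1,v_2],
  ∂[v_2,v_3,v_4] = [v_3,v_4] − [v_2,v_4] + [v_2,v_3].
As a 15×5 matrix over Z this has rank 5, with invariant factors (1,1,1,1,1).

Computing H_k = (kernel of ∂_k) / (image of ∂_{k+1}):

  H_0: rank C_0 − rank ∂_1 = 10 − 8 = 2, and the invariant factors of ∂_1 are all 1, so H_0 = Z^2.
  H_1: rank ker ∂_1 − rank ∂_2 = (15 − 8) − 5 = 2, and the invariant factors of ∂_2 are all 1, so H_1 = Z^2.
  H_2: rank ker ∂_2 − rank ∂_3 = (5 − 5) − 0 = 0, and there is no ∂_3, so H_2 = 0.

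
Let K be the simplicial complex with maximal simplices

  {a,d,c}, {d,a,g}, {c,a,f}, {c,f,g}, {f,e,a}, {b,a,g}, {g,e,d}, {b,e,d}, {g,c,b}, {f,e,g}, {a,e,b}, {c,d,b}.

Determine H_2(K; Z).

Fix the vertex order a < b < c < d < e < f < g and write every simplex with vertices in increasing order. Then dim K = 2 and the simplices of K are:

  0-simplices (7): a, b, c, d, e, f, g
  1-simplices (18): ab, ac, ad, ae, af, ag, bc, bd, be, bg, cd, cf, cg, de, dg, ef, eg, fg
  2-simplices (12): abe, abg, acd, acf, adg, aef, bcd, bcg, bde, cfg, deg, efg

so the chain groups are C_0 ≅ Z^7, C_1 ≅ Z^18, C_2 ≅ Z^12.

∂_1: C_1 → C_0 sends each edge [p,q] (with p < q) to q − p.
The 7×18 boundary matrix has rank 6 and Smith normal form diag(1,1,1,1,1,1).

Boundary ∂_2: C_2 → C_1 maps a triangle to the signed sum of its edges. For instance
  ∂adg = dg − ag + ad,
  ∂bcg = cg − bg + bc.
This gives a 18×12 integer matrix of rank 12; reducing to Smith normal form yields diagonal entries (1,1,1,1,1,1,1,1,1,1,1,2).

From H_k ≅ ker(∂_k) / im(∂_{k+1}) we obtain:

  H_2: rank ker ∂_2 − rank ∂_3 = (12 − 12) − 0 = 0, and there is no ∂_3, so H_2 = 0.

(K is a triangulation of the real projective plane RP^2.)

H_2 ≅ 0.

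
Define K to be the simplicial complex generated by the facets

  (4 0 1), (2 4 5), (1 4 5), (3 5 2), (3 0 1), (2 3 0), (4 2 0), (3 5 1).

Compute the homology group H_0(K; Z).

Take the total order 0 < 1 < 2 < 3 < 4 < 5 on the vertex set. Then K (dimension 2) consists of the simplices:

  0-simplices (6): [0], [1], [2], [3], [4], [5]
  1-simplices (12): [0,1], [0,2], [0,3], [0,4], [1,3], [1,4], [1,5], [2,3], [2,4], [2,5], [3,5], [4,5]
  2-simplices (8): [0,1,3], [0,1,4], [0,2,3], [0,2,4], [1,3,5], [1,4,5], [2,3,5], [2,4,5]

so the chain groups are C_0 ≅ Z^6, C_1 ≅ Z^12, C_2 ≅ Z^8.

∂_1: C_1 → C_0 maps an edge to its endpoints' difference, ∂[p,q] = q − p. For instance
  ∂[1,5] = [5] − [1].
The 6×12 boundary matrix has rank 5 and Smith normal form diag(1,1,1,1,1).

The boundary map ∂_2: C_2 → C_1 maps a triangle to the signed sum of its edges. For instance
  ∂[2,3,5] = [3,5] − [2,5] + [2,3],
  ∂[0,1,4] = [1,4] − [0,4] + [0,1].
The 12×8 boundary matrix has rank 7 and Smith normal form diag(1,1,1,1,1,1,1).

Computing H_k = (kernel of ∂_k) / (image of ∂_{k+1}):

  H_0: rank C_0 − rank ∂_1 = 6 − 5 = 1, and the invariant factors of ∂_1 are all 1, so H_0 ≅ Z.

H_0 = Z.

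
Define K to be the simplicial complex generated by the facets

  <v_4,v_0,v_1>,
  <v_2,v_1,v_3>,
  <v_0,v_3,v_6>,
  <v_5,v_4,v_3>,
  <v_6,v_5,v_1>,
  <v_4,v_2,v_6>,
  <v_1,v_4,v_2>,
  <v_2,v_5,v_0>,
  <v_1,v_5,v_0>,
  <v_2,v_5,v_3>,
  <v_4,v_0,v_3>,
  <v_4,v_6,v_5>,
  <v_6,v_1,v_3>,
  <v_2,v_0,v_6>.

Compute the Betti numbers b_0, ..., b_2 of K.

b_0 = 1, b_1 = 2, b_2 = 1.

Order the vertices as v_0 < v_1 < v_2 < v_3 < v_4 < v_5 < v_6. Listing each simplex with vertices in this order, K has dimension 2 with simplices:

  0-simplices (7): [v_0], [v_1], [v_2], [v_3], [v_4], [v_5], [v_6]
  1-simplices (21): (21 of them)
  2-simplices (14): (14 of them)

giving chain groups C_0 ≅ Z^7, C_1 ≅ Z^21, C_2 ≅ Z^14.

The boundary map ∂_1: C_1 → C_0 sends each edge [p,q] (with p < q) to q − p.
As a 7×21 matrix over Z this has rank 6, with invariant factors (1,1,1,1,1,1).

Boundary ∂_2: C_2 → C_1 maps a triangle to the signed sum of its edges. For instance
  ∂[v_2,v_4,v_6] = [v_4,v_6] − [v_2,v_6] + [v_2,v_4],
  ∂[v_0,v_2,v_5] = [v_2,v_5] − [v_0,v_5] + [v_0,v_2].
The 21×14 boundary matrix has rank 13 and Smith normal form diag(1,1,1,1,1,1,1,1,1,1,1,1,1).

Reading off H_k = ker ∂_k / im ∂_{k+1}:

  H_0: rank C_0 − rank ∂_1 = 7 − 6 = 1, and the invariant factors of ∂_1 are all 1, so H_0 ≅ Z.
  H_1: rank ker ∂_1 − rank ∂_2 = (21 − 6) − 13 = 2, and the invariant factors of ∂_2 are all 1, so H_1 ≅ Z^2.
  H_2: rank ker ∂_2 − rank ∂_3 = (14 − 13) − 0 = 1, and there is no ∂_3, so H_2 ≅ Z.

As a check, the Euler characteristic is 7 − 21 + 14 = 0, which agrees with 1 − 2 + 1 = 0.

Hence the Betti numbers are b_0 = 1, b_1 = 2, b_2 = 1.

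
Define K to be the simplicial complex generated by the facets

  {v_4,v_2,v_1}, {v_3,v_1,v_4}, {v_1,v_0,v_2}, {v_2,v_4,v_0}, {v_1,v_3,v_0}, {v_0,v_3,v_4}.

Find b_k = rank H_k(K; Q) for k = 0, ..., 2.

Order the vertices as v_0 < v_1 < v_2 < v_3 < v_4. Listing each simplex with vertices in this order, K has dimension 2 with simplices:

  0-simplices (5): [v_0], [v_1], [v_2], [v_3], [v_4]
  1-simplices (9): [v_0,v_1], [v_0,v_2], [v_0,v_3], [v_0,v_4], [v_1,v_2], [v_1,v_3], [v_1,v_4], [v_2,v_4], [v_3,v_4]
  2-simplices (6): [v_0,v_1,v_2], [v_0,v_1,v_3], [v_0,v_2,v_4], [v_0,v_3,v_4], [v_1,v_2,v_4], [v_1,v_3,v_4]

giving chain groups C_0 ≅ Z^5, C_1 ≅ Z^9, C_2 ≅ Z^6.

∂_1: C_1 → C_0 is given by ∂[p,q] = [q] − [p]. For instance
  ∂[v_1,v_2] = [v_2] − [v_1].
As a 5×9 matrix over Z this has rank 4, with invariant factors (1,1,1,1).

The boundary map ∂_2: C_2 → C_1 acts by ∂[p,q,r] = [q,r] − [p,r] + [p,q]. For instance
  ∂[v_1,v_2,v_4] = [v_2,v_4] − [v_1,v_4] + [v_1,v_2],
  ∂[v_0,v_2,v_4] = [v_2,v_4] − [v_0,v_4] + [v_0,v_2].
As a 9×6 matrix over Z this has rank 5, with invariant factors (1,1,1,1,1).

Now H_k = ker ∂_k / im ∂_{k+1}, so:

  H_0: rank C_0 − rank ∂_1 = 5 − 4 = 1, and the invariant factors of ∂_1 are all 1, so H_0 = Z.
  H_1: rank ker ∂_1 − rank ∂_2 = (9 − 4) − 5 = 0, and the invariant factors of ∂_2 are all 1, so H_1 = 0.
  H_2: rank ker ∂_2 − rank ∂_3 = (6 − 5) − 0 = 1, and there is no ∂_3, so H_2 = Z.

Hence the Betti numbers are b_0 = 1, b_1 = 0, b_2 = 1.

b_0 = 1, b_1 = 0, b_2 = 1.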